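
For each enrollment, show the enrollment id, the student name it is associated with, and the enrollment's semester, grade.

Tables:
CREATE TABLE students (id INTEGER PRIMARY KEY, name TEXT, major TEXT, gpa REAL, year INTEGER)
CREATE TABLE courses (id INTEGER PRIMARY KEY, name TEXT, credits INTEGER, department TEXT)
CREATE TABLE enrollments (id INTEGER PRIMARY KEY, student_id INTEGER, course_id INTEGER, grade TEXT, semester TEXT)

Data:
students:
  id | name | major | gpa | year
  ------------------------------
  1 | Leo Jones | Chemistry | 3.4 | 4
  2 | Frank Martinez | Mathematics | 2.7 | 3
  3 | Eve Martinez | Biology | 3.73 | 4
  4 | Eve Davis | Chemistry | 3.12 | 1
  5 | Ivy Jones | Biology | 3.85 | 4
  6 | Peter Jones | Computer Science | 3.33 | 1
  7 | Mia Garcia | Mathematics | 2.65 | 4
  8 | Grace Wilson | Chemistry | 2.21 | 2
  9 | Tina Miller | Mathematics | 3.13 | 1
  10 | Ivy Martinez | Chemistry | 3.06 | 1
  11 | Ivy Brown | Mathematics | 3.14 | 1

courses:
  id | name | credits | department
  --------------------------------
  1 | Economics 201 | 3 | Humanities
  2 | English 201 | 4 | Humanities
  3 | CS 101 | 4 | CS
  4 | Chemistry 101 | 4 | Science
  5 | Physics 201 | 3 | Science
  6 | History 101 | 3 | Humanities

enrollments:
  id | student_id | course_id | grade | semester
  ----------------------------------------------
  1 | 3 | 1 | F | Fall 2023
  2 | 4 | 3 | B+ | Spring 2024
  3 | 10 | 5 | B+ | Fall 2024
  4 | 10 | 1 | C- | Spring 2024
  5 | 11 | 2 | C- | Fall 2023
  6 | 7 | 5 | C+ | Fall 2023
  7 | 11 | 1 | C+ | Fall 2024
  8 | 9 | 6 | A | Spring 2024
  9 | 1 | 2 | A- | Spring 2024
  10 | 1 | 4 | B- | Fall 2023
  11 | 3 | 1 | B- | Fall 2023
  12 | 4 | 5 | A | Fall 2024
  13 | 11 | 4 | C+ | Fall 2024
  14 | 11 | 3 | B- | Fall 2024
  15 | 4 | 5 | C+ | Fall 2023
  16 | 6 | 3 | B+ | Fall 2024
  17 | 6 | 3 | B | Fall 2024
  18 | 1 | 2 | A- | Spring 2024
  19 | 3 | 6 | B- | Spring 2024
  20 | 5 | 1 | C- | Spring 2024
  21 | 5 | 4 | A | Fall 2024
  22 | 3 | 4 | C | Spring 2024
SELECT c.id, p.name AS student, c.semester, c.grade FROM enrollments c JOIN students p ON c.student_id = p.id

Execution result:
id | student | semester | grade
1 | Eve Martinez | Fall 2023 | F
2 | Eve Davis | Spring 2024 | B+
3 | Ivy Martinez | Fall 2024 | B+
4 | Ivy Martinez | Spring 2024 | C-
5 | Ivy Brown | Fall 2023 | C-
6 | Mia Garcia | Fall 2023 | C+
7 | Ivy Brown | Fall 2024 | C+
8 | Tina Miller | Spring 2024 | A
9 | Leo Jones | Spring 2024 | A-
10 | Leo Jones | Fall 2023 | B-
11 | Eve Martinez | Fall 2023 | B-
12 | Eve Davis | Fall 2024 | A
13 | Ivy Brown | Fall 2024 | C+
14 | Ivy Brown | Fall 2024 | B-
15 | Eve Davis | Fall 2023 | C+
16 | Peter Jones | Fall 2024 | B+
17 | Peter Jones | Fall 2024 | B
18 | Leo Jones | Spring 2024 | A-
19 | Eve Martinez | Spring 2024 | B-
20 | Ivy Jones | Spring 2024 | C-
21 | Ivy Jones | Fall 2024 | A
22 | Eve Martinez | Spring 2024 | C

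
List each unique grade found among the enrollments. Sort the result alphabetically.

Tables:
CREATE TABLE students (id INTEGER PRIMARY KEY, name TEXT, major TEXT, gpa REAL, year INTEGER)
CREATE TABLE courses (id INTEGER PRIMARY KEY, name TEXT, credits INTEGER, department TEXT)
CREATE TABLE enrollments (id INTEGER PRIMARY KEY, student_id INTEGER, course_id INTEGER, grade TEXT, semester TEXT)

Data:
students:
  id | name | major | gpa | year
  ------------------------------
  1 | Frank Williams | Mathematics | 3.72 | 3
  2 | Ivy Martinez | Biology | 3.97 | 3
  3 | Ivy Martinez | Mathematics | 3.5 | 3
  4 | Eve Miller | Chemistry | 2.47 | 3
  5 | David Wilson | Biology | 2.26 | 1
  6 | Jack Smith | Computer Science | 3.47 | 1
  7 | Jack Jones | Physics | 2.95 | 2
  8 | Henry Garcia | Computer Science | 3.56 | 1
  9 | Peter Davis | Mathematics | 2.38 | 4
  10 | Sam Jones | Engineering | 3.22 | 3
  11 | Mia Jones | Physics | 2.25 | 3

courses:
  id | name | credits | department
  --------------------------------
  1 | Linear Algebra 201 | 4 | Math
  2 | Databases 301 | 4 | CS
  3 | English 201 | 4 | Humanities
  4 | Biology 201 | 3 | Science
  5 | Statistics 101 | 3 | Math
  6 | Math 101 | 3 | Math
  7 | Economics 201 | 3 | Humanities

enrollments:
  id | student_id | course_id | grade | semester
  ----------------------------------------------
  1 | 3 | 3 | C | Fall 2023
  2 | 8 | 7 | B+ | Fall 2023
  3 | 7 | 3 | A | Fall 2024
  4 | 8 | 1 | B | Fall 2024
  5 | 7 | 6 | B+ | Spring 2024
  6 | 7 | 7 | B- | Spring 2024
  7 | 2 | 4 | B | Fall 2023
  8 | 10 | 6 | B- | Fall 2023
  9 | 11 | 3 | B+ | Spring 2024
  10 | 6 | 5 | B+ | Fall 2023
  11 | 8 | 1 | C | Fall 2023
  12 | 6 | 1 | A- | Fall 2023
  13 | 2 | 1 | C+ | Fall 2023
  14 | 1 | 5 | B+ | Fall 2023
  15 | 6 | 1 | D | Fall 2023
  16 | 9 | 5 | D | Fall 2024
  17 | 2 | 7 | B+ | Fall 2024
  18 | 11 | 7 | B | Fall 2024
SELECT DISTINCT grade FROM enrollments ORDER BY grade

Execution result:
grade
A
A-
B
B+
B-
C
C+
D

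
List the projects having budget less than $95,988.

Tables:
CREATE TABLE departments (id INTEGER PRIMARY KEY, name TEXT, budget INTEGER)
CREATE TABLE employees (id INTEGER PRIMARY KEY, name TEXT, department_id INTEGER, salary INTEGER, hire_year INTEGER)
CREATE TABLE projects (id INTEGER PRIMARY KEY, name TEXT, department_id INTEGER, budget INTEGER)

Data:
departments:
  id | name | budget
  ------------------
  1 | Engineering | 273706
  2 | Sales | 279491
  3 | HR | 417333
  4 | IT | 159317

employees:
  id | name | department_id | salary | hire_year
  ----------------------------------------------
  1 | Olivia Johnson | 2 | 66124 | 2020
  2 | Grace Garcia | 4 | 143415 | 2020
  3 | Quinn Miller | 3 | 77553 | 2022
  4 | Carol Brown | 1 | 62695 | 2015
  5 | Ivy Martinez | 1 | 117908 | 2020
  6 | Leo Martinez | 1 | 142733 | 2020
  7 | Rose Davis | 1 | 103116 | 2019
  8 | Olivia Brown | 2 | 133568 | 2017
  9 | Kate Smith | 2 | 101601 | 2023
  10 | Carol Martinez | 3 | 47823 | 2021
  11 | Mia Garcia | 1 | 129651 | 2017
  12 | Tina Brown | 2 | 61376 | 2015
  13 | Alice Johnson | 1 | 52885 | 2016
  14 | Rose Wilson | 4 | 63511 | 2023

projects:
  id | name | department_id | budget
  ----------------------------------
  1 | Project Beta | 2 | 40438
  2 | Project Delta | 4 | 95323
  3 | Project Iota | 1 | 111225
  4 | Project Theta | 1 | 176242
SELECT name, budget FROM projects WHERE budget < 95988

Execution result:
name | budget
Project Beta | 40438
Project Delta | 95323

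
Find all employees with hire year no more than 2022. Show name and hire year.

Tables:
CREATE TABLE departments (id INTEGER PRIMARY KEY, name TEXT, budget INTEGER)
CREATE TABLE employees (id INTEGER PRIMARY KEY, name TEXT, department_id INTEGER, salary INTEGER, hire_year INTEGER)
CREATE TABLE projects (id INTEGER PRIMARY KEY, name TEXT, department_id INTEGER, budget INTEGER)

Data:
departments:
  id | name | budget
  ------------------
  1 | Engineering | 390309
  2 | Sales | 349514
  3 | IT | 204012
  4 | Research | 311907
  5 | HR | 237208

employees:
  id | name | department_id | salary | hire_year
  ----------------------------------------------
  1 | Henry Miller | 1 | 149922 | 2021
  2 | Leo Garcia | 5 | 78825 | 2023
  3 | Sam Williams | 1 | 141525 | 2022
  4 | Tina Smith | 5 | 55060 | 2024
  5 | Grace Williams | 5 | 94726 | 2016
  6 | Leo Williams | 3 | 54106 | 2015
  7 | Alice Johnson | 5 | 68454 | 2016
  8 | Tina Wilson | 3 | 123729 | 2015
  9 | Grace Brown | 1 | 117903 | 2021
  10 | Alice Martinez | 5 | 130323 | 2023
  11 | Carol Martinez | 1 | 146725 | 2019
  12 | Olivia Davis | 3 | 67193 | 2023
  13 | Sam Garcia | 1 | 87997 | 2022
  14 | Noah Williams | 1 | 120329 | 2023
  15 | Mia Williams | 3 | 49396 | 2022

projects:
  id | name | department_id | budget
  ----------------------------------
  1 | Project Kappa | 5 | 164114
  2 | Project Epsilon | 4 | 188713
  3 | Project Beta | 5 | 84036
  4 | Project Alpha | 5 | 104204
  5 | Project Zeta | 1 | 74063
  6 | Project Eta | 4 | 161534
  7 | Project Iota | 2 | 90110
SELECT name, hire_year FROM employees WHERE hire_year <= 2022

Execution result:
name | hire_year
Henry Miller | 2021
Sam Williams | 2022
Grace Williams | 2016
Leo Williams | 2015
Alice Johnson | 2016
Tina Wilson | 2015
Grace Brown | 2021
Carol Martinez | 2019
Sam Garcia | 2022
Mia Williams | 2022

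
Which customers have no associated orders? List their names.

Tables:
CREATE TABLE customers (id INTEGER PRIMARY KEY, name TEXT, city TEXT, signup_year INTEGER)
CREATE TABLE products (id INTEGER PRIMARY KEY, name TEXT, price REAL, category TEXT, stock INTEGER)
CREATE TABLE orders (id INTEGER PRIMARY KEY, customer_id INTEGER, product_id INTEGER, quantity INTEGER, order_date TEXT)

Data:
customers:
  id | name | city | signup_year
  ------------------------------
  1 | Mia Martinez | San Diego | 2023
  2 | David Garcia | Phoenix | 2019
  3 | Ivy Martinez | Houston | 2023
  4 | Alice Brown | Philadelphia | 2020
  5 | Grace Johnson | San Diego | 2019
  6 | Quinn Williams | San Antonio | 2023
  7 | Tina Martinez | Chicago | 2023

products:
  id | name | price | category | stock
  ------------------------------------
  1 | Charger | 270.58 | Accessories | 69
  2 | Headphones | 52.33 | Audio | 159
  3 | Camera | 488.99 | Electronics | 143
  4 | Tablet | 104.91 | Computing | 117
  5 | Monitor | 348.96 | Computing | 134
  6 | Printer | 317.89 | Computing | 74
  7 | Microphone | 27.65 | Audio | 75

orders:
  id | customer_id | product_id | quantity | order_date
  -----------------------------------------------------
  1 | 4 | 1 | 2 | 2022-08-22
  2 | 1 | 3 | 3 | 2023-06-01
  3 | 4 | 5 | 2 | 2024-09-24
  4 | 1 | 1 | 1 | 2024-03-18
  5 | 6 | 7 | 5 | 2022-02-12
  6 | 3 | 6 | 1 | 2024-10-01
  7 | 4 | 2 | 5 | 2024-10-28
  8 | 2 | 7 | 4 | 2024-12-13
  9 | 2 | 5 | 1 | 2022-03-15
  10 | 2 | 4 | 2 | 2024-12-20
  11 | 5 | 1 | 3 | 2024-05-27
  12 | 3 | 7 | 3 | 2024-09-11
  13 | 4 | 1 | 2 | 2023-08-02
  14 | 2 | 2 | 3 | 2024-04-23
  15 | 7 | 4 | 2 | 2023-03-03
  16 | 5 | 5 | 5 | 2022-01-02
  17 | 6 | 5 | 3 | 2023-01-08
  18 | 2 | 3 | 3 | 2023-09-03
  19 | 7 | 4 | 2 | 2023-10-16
SELECT p.name FROM customers p LEFT JOIN orders c ON c.customer_id = p.id WHERE c.id IS NULL

Execution result:
(no rows)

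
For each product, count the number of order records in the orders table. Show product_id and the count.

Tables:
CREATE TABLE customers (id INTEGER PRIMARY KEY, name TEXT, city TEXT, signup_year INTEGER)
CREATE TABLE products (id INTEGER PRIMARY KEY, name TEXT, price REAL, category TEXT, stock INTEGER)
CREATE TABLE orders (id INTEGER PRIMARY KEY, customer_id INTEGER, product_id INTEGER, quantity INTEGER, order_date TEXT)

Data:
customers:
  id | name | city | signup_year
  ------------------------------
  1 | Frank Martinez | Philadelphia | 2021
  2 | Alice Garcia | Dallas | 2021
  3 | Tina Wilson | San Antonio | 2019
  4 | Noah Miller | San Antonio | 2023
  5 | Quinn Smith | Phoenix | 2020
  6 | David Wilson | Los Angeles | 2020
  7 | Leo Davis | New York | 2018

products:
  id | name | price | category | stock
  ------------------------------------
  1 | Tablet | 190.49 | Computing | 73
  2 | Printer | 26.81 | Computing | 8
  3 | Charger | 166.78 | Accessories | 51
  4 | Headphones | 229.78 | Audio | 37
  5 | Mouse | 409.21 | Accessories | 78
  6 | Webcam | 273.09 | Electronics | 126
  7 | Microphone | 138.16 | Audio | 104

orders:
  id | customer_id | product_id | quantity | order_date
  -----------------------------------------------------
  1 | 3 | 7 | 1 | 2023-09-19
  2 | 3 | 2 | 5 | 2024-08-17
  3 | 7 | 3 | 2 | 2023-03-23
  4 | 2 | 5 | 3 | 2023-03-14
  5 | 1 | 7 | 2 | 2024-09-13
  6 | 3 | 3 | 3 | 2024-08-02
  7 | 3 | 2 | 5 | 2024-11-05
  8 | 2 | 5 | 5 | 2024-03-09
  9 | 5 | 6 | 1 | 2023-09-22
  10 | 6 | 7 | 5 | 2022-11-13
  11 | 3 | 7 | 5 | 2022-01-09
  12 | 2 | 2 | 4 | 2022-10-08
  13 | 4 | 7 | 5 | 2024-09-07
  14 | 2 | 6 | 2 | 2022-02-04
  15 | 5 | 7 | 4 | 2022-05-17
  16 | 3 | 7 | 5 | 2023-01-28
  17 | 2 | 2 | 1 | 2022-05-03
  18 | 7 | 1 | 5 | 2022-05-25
SELECT product_id, COUNT(*) AS order_count FROM orders GROUP BY product_id

Execution result:
product_id | order_count
1 | 1
2 | 4
3 | 2
5 | 2
6 | 2
7 | 7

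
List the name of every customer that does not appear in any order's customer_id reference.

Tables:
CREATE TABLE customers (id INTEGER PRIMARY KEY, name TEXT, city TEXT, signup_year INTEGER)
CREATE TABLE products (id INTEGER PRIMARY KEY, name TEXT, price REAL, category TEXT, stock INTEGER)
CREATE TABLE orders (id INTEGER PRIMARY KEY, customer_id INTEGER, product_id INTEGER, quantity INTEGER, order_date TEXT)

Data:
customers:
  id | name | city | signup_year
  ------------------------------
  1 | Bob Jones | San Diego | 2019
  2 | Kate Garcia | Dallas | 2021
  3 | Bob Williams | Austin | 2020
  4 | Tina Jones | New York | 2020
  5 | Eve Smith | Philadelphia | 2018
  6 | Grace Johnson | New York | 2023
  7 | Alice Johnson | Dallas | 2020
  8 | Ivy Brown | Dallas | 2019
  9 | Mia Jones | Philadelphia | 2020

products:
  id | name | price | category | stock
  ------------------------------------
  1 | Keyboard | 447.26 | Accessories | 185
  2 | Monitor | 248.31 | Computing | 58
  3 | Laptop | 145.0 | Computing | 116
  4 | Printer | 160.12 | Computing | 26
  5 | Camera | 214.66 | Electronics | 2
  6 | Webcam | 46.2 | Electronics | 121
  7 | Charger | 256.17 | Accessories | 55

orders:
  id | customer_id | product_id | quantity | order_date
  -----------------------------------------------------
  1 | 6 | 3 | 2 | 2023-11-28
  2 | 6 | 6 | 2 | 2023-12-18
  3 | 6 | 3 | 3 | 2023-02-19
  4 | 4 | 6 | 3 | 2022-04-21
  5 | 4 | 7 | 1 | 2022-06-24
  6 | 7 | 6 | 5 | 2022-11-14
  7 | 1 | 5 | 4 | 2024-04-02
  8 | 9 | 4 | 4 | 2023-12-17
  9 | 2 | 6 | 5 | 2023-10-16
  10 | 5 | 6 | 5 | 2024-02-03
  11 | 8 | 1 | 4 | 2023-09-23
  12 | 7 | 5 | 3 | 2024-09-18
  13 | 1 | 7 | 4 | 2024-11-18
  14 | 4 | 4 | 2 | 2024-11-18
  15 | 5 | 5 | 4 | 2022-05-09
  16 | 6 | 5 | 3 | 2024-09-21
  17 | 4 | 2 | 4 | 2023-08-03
SELECT p.name FROM customers p LEFT JOIN orders c ON c.customer_id = p.id WHERE c.id IS NULL

Execution result:
Bob Williams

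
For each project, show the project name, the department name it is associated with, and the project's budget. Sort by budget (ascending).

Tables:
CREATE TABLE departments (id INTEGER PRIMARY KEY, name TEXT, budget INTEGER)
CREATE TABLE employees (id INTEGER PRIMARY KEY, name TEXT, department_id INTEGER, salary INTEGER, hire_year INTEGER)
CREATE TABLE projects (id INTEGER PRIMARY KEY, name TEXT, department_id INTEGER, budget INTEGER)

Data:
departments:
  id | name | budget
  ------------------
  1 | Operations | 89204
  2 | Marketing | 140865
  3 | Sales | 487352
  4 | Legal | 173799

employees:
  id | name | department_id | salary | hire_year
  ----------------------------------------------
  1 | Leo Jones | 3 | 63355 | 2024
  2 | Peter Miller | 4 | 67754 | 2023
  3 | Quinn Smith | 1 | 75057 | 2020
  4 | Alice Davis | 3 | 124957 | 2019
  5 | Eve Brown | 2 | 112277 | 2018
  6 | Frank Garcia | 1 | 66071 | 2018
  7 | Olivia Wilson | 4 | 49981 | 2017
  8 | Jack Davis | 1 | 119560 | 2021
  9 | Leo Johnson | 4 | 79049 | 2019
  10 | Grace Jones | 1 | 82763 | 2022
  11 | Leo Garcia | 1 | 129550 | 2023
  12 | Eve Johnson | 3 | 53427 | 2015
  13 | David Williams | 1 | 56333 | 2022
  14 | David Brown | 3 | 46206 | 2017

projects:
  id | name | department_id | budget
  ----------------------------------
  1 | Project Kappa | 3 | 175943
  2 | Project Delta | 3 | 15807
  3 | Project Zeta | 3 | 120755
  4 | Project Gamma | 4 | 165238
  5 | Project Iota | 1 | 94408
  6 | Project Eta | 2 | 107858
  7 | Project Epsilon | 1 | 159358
SELECT c.name, p.name AS department, c.budget FROM projects c JOIN departments p ON c.department_id = p.id ORDER BY c.budget ASC

Execution result:
name | department | budget
Project Delta | Sales | 15807
Project Iota | Operations | 94408
Project Eta | Marketing | 107858
Project Zeta | Sales | 120755
Project Epsilon | Operations | 159358
Project Gamma | Legal | 165238
Project Kappa | Sales | 175943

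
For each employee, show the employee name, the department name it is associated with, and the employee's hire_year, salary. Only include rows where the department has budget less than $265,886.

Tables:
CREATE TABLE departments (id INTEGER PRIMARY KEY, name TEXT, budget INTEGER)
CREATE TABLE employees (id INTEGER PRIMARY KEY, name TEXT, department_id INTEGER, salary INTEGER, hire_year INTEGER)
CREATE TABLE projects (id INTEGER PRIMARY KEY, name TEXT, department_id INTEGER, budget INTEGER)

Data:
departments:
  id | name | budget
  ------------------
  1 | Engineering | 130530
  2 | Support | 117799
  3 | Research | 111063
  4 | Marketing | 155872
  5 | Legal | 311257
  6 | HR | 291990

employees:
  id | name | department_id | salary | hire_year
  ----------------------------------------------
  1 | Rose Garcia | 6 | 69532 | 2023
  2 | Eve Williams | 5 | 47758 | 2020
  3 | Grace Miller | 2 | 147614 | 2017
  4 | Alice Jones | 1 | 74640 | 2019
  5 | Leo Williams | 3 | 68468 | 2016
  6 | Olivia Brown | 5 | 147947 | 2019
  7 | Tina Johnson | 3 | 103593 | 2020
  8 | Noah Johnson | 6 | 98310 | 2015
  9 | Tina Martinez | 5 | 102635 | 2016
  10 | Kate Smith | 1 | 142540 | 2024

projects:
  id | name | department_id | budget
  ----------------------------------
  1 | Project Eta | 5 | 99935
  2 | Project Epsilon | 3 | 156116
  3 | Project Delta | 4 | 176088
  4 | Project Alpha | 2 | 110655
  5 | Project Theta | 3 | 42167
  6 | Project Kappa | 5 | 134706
SELECT c.name, p.name AS department, c.hire_year, c.salary FROM employees c JOIN departments p ON c.department_id = p.id WHERE p.budget < 265886

Execution result:
name | department | hire_year | salary
Grace Miller | Support | 2017 | 147614
Alice Jones | Engineering | 2019 | 74640
Leo Williams | Research | 2016 | 68468
Tina Johnson | Research | 2020 | 103593
Kate Smith | Engineering | 2024 | 142540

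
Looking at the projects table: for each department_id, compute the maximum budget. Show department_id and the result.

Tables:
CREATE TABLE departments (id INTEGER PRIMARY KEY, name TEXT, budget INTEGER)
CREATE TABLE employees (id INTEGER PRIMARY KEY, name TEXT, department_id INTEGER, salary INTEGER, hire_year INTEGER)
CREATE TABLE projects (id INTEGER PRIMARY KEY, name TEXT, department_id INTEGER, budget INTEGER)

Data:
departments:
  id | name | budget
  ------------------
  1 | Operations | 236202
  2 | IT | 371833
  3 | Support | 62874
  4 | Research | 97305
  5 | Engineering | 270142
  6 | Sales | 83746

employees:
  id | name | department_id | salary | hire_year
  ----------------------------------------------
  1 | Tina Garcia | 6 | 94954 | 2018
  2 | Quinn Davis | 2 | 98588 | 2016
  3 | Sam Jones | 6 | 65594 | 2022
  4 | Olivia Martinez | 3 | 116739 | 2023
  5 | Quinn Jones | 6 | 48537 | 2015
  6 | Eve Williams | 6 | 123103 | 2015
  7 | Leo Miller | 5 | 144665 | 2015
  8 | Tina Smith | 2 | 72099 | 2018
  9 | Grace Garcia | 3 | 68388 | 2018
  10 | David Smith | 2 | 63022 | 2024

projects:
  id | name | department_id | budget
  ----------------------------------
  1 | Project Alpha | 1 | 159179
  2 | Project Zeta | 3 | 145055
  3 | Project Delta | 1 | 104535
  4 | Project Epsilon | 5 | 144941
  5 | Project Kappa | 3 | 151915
SELECT department_id, MAX(budget) AS max_budget FROM projects GROUP BY department_id

Execution result:
department_id | max_budget
1 | 159179
3 | 151915
5 | 144941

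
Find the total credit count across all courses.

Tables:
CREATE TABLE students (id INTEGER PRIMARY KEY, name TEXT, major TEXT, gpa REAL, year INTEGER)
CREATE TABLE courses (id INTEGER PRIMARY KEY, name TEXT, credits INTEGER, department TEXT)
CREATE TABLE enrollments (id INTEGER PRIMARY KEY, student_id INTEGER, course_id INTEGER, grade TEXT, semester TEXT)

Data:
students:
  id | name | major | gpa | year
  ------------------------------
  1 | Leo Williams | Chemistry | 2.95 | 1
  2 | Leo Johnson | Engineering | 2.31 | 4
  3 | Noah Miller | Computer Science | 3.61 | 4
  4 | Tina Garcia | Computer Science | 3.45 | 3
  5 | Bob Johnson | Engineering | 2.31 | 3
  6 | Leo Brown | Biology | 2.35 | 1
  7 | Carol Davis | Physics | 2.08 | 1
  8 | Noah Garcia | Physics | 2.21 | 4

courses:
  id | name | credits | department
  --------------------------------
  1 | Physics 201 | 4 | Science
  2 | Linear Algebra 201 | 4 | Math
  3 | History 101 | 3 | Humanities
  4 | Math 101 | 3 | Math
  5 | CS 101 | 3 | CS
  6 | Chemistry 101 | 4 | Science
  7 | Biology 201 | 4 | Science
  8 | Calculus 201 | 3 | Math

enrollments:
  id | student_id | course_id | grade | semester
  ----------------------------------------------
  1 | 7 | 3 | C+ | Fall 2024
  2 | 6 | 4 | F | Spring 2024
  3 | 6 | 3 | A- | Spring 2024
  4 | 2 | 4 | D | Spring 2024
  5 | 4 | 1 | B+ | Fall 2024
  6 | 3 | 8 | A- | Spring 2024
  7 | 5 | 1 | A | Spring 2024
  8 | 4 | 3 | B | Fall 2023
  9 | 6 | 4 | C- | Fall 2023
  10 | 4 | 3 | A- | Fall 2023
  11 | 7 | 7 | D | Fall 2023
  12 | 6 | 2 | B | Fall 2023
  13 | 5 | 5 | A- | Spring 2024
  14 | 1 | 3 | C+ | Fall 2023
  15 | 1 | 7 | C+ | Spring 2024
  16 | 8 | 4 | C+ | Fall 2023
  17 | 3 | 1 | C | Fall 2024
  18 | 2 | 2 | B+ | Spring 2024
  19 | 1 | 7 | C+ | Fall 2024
SELECT SUM(credits) FROM courses

Execution result:
28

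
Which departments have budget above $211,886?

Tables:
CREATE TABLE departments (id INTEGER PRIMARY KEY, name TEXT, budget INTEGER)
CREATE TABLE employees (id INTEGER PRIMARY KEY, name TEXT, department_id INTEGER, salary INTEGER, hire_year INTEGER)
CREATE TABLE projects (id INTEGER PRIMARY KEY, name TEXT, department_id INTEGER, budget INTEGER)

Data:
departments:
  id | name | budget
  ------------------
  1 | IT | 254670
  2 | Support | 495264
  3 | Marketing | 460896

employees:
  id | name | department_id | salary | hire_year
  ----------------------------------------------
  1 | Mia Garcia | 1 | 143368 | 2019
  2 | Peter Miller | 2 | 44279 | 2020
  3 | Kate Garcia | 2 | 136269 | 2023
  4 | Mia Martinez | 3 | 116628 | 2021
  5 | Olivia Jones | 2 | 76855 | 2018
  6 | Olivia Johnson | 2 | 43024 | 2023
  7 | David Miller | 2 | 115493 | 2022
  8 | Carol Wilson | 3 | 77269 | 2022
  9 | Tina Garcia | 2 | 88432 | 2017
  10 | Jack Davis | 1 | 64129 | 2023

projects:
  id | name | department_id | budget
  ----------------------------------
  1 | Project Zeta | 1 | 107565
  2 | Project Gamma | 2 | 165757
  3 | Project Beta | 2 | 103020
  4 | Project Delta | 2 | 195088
SELECT name, budget FROM departments WHERE budget > 211886

Execution result:
name | budget
IT | 254670
Support | 495264
Marketing | 460896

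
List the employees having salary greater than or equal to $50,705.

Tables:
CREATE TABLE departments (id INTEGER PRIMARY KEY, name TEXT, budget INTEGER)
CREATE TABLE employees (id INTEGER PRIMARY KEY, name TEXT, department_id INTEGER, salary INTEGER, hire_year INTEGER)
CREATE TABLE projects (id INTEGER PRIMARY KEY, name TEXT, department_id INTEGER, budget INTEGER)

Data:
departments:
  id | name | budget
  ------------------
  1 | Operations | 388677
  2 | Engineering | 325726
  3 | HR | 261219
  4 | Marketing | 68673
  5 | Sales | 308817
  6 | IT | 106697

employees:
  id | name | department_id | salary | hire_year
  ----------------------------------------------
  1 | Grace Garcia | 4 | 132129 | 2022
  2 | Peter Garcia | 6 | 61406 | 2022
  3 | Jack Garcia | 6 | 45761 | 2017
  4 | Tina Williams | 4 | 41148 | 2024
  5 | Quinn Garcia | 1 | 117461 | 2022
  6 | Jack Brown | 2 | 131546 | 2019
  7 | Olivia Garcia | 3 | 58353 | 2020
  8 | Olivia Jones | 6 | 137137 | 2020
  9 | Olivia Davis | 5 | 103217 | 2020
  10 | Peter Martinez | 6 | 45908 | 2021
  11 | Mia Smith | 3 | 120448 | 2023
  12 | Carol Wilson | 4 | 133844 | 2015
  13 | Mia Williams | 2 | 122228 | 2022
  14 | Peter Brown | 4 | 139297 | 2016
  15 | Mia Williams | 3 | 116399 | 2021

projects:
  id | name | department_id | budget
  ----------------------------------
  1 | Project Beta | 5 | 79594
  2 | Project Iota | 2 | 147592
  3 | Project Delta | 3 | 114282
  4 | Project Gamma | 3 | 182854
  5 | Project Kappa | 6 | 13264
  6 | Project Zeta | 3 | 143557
SELECT name, salary FROM employees WHERE salary >= 50705

Execution result:
name | salary
Grace Garcia | 132129
Peter Garcia | 61406
Quinn Garcia | 117461
Jack Brown | 131546
Olivia Garcia | 58353
Olivia Jones | 137137
Olivia Davis | 103217
Mia Smith | 120448
Carol Wilson | 133844
Mia Williams | 122228
Peter Brown | 139297
Mia Williams | 116399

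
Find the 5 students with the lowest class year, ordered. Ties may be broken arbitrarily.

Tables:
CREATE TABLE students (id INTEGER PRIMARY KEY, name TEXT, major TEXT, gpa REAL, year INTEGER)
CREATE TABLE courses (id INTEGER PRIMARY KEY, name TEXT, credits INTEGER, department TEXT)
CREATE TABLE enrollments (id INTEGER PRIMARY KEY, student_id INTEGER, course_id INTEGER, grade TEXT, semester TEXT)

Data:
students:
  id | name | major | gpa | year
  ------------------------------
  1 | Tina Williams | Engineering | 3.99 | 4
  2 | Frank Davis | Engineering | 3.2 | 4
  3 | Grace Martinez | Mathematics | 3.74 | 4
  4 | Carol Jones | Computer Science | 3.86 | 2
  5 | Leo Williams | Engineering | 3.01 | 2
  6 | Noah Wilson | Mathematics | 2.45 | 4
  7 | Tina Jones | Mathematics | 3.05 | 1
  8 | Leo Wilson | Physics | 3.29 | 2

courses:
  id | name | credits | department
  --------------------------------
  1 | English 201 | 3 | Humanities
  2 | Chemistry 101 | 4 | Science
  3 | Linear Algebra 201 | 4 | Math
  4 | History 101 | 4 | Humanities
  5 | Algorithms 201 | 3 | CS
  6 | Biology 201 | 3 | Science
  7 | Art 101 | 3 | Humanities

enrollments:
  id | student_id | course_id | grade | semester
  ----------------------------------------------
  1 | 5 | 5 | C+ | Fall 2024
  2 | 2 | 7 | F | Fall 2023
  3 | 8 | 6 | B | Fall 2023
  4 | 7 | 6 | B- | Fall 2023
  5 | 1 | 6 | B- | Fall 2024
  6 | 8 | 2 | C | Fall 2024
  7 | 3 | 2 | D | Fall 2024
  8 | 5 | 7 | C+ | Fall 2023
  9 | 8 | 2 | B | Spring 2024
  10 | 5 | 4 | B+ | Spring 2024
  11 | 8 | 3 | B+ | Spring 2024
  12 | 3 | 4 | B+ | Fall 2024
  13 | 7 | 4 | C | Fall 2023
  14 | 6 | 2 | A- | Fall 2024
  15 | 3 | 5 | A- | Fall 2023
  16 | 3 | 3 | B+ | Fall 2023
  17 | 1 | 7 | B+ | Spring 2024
SELECT name, year FROM students ORDER BY year ASC LIMIT 5

Execution result:
name | year
Tina Jones | 1
Carol Jones | 2
Leo Williams | 2
Leo Wilson | 2
Tina Williams | 4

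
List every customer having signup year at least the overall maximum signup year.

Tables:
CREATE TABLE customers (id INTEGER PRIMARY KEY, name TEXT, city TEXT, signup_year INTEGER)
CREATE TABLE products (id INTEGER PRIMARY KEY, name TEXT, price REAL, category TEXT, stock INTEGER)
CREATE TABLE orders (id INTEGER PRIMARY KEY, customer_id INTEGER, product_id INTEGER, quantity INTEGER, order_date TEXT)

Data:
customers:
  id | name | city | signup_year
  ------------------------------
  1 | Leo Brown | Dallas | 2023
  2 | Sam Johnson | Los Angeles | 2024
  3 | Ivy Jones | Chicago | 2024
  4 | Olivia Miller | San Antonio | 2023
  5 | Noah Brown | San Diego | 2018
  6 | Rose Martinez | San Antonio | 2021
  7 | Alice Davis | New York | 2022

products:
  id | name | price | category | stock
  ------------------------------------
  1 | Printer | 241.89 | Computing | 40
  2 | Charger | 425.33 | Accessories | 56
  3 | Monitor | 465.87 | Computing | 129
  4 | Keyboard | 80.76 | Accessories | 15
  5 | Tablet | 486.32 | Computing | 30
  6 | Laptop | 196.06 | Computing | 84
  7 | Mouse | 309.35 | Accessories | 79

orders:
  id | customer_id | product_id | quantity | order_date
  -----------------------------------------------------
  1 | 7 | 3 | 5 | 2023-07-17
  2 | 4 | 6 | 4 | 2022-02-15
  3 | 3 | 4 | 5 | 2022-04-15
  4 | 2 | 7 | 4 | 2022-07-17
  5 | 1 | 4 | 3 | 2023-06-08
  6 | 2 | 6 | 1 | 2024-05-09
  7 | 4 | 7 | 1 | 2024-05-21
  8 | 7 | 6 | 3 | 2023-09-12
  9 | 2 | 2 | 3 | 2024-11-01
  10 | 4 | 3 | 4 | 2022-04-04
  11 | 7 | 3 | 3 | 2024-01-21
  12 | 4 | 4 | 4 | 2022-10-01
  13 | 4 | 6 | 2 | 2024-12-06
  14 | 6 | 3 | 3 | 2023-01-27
SELECT name, signup_year FROM customers WHERE signup_year >= (SELECT MAX(signup_year) FROM customers)

Execution result:
name | signup_year
Sam Johnson | 2024
Ivy Jones | 2024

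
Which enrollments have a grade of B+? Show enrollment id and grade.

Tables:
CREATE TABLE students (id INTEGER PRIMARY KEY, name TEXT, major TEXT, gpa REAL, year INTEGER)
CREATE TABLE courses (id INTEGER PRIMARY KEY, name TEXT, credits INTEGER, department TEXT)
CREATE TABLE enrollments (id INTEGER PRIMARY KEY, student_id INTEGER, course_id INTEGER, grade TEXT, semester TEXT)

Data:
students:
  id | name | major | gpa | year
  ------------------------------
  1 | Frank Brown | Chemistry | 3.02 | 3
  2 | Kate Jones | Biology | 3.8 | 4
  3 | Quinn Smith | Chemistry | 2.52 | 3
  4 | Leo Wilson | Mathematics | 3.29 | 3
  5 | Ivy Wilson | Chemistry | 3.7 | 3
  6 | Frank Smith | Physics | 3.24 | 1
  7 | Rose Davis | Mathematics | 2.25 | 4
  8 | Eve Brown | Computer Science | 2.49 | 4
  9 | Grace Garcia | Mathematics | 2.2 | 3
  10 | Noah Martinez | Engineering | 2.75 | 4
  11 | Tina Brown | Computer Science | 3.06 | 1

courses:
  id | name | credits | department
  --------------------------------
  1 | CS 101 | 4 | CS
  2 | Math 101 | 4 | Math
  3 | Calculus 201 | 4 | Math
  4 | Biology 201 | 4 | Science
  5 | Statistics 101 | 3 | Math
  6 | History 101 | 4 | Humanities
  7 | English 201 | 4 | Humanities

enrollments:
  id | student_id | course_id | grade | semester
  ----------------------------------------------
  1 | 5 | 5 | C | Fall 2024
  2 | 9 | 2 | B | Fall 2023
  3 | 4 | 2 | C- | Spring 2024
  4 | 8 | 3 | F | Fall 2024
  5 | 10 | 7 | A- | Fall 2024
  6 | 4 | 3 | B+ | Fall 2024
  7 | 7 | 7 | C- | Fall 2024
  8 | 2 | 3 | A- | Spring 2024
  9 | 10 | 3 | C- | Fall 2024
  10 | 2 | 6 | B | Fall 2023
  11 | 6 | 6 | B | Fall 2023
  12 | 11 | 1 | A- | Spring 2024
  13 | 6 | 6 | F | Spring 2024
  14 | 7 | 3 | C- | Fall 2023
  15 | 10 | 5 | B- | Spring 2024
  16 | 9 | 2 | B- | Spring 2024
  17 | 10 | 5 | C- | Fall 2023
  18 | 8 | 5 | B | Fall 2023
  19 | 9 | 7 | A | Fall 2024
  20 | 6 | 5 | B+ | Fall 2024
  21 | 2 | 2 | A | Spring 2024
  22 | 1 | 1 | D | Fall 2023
SELECT id, grade FROM enrollments WHERE grade = 'B+'

Execution result:
id | grade
6 | B+
20 | B+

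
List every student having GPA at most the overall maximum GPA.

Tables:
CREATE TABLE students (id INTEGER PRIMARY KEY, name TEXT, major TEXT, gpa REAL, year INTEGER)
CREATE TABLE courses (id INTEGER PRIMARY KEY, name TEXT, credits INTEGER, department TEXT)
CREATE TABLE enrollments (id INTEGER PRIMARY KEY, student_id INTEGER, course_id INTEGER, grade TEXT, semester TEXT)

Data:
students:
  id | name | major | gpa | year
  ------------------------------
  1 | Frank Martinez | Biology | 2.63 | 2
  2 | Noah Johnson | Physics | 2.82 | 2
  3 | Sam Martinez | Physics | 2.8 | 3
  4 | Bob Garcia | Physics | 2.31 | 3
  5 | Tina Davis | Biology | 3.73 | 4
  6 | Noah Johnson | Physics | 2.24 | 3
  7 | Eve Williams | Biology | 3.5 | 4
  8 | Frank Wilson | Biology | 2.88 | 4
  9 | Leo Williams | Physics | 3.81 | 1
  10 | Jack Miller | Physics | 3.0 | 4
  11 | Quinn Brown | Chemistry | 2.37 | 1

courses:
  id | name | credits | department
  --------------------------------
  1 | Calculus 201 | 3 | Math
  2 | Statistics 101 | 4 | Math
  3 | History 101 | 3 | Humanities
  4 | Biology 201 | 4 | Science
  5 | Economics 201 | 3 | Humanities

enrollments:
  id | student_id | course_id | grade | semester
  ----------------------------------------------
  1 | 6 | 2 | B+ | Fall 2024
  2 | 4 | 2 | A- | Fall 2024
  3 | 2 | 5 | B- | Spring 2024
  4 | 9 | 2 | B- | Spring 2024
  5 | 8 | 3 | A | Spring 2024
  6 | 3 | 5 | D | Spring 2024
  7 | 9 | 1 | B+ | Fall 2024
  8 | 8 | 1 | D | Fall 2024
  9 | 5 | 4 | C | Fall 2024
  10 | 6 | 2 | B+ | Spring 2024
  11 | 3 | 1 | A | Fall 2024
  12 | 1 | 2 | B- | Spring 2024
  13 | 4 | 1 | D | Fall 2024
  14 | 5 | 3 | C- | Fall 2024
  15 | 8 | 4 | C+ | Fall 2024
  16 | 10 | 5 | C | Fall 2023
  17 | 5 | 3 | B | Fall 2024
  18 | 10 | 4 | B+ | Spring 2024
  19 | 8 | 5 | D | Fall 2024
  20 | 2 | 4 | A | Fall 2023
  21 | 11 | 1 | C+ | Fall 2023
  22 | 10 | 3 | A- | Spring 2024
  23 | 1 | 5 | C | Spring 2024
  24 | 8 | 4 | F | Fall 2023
SELECT name, gpa FROM students WHERE gpa <= (SELECT MAX(gpa) FROM students)

Execution result:
name | gpa
Frank Martinez | 2.63
Noah Johnson | 2.82
Sam Martinez | 2.80
Bob Garcia | 2.31
Tina Davis | 3.73
Noah Johnson | 2.24
Eve Williams | 3.50
Frank Wilson | 2.88
Leo Williams | 3.81
Jack Miller | 3.00
Quinn Brown | 2.37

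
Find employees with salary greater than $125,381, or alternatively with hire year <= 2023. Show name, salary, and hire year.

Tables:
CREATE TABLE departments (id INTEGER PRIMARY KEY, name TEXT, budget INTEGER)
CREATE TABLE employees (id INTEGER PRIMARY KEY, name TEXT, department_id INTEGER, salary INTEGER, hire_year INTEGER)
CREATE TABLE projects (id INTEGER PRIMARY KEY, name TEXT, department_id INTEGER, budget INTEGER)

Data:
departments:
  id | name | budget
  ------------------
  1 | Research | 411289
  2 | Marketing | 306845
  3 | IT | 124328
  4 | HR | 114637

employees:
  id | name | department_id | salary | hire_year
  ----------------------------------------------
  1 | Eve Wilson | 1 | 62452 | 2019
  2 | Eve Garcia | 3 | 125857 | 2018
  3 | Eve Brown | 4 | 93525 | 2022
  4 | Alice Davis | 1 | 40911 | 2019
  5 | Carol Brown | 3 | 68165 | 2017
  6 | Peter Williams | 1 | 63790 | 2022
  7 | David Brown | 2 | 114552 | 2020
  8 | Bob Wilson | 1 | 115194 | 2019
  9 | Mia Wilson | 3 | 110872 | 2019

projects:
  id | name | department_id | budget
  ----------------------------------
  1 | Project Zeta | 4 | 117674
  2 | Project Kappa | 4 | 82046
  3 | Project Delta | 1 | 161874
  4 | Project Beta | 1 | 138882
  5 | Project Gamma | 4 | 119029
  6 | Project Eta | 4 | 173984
SELECT name, salary, hire_year FROM employees WHERE salary > 125381 OR hire_year <= 2023

Execution result:
name | salary | hire_year
Eve Wilson | 62452 | 2019
Eve Garcia | 125857 | 2018
Eve Brown | 93525 | 2022
Alice Davis | 40911 | 2019
Carol Brown | 68165 | 2017
Peter Williams | 63790 | 2022
David Brown | 114552 | 2020
Bob Wilson | 115194 | 2019
Mia Wilson | 110872 | 2019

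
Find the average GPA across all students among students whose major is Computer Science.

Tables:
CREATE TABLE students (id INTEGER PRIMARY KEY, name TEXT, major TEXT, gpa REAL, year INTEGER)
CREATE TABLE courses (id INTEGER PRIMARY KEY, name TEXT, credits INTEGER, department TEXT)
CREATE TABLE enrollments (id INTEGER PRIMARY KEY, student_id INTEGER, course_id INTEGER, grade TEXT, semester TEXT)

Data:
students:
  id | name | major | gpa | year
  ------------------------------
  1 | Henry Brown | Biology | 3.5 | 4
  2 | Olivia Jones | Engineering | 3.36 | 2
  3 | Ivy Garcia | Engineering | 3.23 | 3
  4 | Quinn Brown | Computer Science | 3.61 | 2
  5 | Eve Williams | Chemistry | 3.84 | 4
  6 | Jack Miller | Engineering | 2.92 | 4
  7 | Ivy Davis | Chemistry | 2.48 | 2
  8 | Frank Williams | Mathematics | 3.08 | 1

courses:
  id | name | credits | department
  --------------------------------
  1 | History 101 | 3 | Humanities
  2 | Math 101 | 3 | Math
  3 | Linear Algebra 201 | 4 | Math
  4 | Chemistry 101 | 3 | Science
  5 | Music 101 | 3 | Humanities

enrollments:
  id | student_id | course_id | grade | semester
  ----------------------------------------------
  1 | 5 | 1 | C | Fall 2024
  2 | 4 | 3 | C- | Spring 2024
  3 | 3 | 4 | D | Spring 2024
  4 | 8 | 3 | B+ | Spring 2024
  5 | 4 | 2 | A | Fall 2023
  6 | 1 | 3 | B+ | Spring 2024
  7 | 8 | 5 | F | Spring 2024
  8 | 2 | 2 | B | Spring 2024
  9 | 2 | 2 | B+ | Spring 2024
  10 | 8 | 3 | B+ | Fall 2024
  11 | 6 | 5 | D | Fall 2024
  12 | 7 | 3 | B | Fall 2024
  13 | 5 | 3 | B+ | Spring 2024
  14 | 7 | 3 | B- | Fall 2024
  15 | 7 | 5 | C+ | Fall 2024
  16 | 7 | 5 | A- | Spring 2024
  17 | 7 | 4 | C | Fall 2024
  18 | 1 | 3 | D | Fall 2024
SELECT AVG(gpa) FROM students WHERE major = 'Computer Science'

Execution result:
3.61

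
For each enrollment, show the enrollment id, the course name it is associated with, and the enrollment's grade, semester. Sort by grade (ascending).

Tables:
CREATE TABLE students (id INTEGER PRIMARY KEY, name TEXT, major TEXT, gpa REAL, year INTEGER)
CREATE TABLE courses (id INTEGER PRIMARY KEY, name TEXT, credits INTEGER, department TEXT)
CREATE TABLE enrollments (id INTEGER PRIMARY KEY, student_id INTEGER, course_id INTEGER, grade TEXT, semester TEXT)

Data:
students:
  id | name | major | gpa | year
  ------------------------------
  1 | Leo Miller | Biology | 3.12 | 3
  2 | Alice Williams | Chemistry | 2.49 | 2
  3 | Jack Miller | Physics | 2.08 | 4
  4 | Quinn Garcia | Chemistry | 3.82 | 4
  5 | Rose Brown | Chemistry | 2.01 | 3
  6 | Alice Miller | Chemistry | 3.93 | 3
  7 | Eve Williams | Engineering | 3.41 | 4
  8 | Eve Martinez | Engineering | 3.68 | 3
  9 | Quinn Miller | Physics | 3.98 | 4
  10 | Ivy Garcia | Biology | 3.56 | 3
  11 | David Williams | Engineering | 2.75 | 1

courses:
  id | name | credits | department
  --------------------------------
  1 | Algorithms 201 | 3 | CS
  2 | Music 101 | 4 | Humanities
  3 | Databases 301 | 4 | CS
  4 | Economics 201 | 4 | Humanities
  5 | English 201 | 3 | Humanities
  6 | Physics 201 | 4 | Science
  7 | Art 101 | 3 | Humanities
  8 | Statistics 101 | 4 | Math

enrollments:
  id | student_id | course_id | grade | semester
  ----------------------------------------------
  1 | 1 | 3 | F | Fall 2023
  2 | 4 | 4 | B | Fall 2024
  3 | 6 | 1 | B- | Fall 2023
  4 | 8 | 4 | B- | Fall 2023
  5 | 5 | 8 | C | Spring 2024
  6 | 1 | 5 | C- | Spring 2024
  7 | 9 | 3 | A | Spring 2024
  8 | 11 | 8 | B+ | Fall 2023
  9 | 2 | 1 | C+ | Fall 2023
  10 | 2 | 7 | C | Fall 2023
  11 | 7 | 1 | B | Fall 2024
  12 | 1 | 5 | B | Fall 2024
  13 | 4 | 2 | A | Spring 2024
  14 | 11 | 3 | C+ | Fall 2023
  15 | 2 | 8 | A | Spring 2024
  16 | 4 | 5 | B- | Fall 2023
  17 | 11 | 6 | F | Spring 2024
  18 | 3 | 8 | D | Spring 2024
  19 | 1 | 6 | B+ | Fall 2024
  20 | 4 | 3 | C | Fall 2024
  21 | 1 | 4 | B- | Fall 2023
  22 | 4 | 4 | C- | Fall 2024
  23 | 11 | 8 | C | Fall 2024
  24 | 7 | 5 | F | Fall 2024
SELECT c.id, p.name AS course, c.grade, c.semester FROM enrollments c JOIN courses p ON c.course_id = p.id ORDER BY c.grade ASC

Execution result:
id | course | grade | semester
7 | Databases 301 | A | Spring 2024
13 | Music 101 | A | Spring 2024
15 | Statistics 101 | A | Spring 2024
2 | Economics 201 | B | Fall 2024
11 | Algorithms 201 | B | Fall 2024
12 | English 201 | B | Fall 2024
8 | Statistics 101 | B+ | Fall 2023
19 | Physics 201 | B+ | Fall 2024
3 | Algorithms 201 | B- | Fall 2023
4 | Economics 201 | B- | Fall 2023
16 | English 201 | B- | Fall 2023
21 | Economics 201 | B- | Fall 2023
5 | Statistics 101 | C | Spring 2024
10 | Art 101 | C | Fall 2023
20 | Databases 301 | C | Fall 2024
23 | Statistics 101 | C | Fall 2024
9 | Algorithms 201 | C+ | Fall 2023
14 | Databases 301 | C+ | Fall 2023
6 | English 201 | C- | Spring 2024
22 | Economics 201 | C- | Fall 2024
18 | Statistics 101 | D | Spring 2024
1 | Databases 301 | F | Fall 2023
17 | Physics 201 | F | Spring 2024
24 | English 201 | F | Fall 2024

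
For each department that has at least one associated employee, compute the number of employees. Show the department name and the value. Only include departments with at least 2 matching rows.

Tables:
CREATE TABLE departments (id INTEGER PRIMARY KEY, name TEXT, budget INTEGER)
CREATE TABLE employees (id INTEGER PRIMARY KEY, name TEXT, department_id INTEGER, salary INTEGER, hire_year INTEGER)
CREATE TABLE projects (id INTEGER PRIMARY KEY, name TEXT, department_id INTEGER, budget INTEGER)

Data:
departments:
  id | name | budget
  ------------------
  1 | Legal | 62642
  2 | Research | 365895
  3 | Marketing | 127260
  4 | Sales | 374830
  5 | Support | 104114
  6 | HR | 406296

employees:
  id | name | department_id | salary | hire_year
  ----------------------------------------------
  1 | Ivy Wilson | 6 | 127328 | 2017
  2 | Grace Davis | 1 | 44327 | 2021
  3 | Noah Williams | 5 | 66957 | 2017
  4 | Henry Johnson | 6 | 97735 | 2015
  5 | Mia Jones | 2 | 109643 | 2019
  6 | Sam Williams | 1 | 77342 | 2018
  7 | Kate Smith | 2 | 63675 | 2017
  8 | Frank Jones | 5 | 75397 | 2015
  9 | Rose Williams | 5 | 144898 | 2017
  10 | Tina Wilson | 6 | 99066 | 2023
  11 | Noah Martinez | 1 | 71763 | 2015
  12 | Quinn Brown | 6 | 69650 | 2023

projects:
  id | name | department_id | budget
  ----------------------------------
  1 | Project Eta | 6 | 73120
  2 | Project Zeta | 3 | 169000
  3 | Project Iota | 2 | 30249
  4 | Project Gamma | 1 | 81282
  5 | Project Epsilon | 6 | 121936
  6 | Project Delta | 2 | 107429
SELECT p.name, COUNT(*) AS n FROM employees c JOIN departments p ON c.department_id = p.id GROUP BY p.id, p.name HAVING COUNT(*) >= 2

Execution result:
name | n
Legal | 3
Research | 2
Support | 3
HR | 4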